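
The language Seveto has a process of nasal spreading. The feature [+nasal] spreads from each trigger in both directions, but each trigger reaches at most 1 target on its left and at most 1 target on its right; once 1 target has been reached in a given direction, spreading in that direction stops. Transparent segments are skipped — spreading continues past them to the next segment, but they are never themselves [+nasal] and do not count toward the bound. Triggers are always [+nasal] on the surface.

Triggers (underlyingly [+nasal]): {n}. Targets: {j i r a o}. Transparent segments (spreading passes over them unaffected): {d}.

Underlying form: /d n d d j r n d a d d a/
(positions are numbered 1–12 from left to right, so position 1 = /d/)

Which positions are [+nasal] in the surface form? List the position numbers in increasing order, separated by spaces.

From /n/ at 2 rightward: 3 /d/ transparent; 4 /d/ transparent; 5 /j/ → [+nasal]; bound reached.
From /n/ at 2 leftward: 1 /d/ transparent; word edge.
From /n/ at 7 rightward: 8 /d/ transparent; 9 /a/ → [+nasal]; bound reached.
From /n/ at 7 leftward: 6 /r/ → [+nasal]; bound reached.
Target with no active source: position 12 stays [-nasal].

2 5 6 7 9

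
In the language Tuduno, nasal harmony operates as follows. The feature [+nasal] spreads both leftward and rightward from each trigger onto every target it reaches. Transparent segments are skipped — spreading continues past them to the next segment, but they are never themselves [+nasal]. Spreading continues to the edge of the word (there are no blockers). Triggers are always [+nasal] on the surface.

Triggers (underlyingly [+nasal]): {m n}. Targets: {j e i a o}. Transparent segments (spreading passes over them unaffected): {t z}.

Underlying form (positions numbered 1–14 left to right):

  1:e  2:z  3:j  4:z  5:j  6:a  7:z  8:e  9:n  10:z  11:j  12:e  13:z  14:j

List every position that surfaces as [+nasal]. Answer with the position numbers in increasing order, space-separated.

1 3 5 6 8 9 11 12 14

From /n/ at 9 rightward: 10 /z/ transparent; 11 /j/ → [+nasal]; 12 /e/ → [+nasal]; 13 /z/ transparent; 14 /j/ → [+nasal]; word edge.
From /n/ at 9 leftward: 8 /e/ → [+nasal]; 7 /z/ transparent; 6 /a/ → [+nasal]; 5 /j/ → [+nasal]; 4 /z/ transparent; 3 /j/ → [+nasal]; 2 /z/ transparent; 1 /e/ → [+nasal]; word edge.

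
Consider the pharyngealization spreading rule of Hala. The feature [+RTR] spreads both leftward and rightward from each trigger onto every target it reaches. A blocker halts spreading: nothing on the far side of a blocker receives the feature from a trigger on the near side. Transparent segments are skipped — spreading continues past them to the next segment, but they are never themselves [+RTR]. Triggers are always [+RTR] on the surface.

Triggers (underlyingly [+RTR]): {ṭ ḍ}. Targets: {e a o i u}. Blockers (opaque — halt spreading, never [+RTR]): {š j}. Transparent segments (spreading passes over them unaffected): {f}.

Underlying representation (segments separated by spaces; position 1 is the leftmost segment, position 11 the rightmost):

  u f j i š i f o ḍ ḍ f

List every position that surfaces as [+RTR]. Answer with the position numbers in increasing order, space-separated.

6 8 9 10

From /ḍ/ at 9 rightward: 10 /ḍ/ is itself a trigger — this domain ends here.
From /ḍ/ at 9 leftward: 8 /o/ → [+RTR]; 7 /f/ transparent; 6 /i/ → [+RTR]; 5 /š/ blocks.
From /ḍ/ at 10 rightward: 11 /f/ transparent; word edge.
From /ḍ/ at 10 leftward: 9 /ḍ/ is itself a trigger — this domain ends here.
Targets with no active source: positions 1 4 stay [-emphatic].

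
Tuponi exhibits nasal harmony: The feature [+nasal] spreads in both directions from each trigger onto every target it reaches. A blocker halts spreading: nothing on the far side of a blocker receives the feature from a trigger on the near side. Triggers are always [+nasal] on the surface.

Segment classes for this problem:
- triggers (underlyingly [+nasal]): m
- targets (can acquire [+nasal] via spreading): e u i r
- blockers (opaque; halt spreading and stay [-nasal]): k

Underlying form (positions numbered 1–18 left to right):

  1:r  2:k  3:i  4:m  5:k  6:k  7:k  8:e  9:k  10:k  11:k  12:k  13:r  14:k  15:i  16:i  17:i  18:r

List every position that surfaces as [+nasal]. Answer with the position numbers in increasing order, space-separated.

From /m/ at 4 rightward: 5 /k/ blocks.
From /m/ at 4 leftward: 3 /i/ → [+nasal]; 2 /k/ blocks.
Targets with no active source: positions 1 8 13 15 16 17 18 stay [-nasal].

3 4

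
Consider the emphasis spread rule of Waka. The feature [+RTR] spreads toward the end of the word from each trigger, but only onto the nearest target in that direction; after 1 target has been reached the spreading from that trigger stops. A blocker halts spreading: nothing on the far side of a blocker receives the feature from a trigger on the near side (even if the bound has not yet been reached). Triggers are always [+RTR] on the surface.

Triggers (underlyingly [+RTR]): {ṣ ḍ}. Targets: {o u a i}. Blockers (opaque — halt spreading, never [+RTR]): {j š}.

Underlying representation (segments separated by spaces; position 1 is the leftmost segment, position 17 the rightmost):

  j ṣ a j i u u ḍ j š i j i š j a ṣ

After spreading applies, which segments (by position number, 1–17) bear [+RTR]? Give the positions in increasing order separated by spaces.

From /ṣ/ at 2 rightward: 3 /a/ → [+RTR]; bound reached.
From /ḍ/ at 8 rightward: 9 /j/ blocks.
From /ṣ/ at 17 rightward: word edge.
Targets with no active source: positions 5 6 7 11 13 16 stay [-emphatic].

2 3 8 17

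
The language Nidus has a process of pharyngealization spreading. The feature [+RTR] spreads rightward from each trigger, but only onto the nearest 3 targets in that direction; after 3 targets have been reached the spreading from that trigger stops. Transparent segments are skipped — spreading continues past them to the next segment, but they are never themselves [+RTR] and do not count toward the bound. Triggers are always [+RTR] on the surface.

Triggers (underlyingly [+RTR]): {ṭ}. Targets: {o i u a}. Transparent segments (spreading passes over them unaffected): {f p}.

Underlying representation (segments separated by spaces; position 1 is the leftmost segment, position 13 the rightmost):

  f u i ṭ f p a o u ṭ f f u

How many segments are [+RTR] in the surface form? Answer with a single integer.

6

From /ṭ/ at 4 rightward: 5 /f/ transparent; 6 /p/ transparent; 7 /a/ → [+RTR]; 8 /o/ → [+RTR]; 9 /u/ → [+RTR]; bound reached.
From /ṭ/ at 10 rightward: 11 /f/ transparent; 12 /f/ transparent; 13 /u/ → [+RTR]; word edge.
Targets with no active source: positions 2 3 stay [-emphatic].
[+RTR] positions on the surface: 4 7 8 9 10 13.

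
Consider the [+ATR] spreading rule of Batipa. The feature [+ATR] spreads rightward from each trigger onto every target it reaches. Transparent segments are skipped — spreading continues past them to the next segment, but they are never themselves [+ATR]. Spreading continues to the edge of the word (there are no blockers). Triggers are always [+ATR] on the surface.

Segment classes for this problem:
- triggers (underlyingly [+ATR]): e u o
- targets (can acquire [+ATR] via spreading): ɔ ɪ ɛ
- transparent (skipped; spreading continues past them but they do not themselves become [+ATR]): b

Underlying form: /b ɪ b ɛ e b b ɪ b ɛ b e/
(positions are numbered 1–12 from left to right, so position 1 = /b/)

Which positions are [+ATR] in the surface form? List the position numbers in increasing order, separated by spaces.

From /e/ at 5 rightward: 6 /b/ transparent; 7 /b/ transparent; 8 /ɪ/ → [+ATR]; 9 /b/ transparent; 10 /ɛ/ → [+ATR]; 11 /b/ transparent; 12 /e/ is itself a trigger — this domain ends here.
From /e/ at 12 rightward: word edge.
Targets with no active source: positions 2 4 stay [-ATR].

5 8 10 12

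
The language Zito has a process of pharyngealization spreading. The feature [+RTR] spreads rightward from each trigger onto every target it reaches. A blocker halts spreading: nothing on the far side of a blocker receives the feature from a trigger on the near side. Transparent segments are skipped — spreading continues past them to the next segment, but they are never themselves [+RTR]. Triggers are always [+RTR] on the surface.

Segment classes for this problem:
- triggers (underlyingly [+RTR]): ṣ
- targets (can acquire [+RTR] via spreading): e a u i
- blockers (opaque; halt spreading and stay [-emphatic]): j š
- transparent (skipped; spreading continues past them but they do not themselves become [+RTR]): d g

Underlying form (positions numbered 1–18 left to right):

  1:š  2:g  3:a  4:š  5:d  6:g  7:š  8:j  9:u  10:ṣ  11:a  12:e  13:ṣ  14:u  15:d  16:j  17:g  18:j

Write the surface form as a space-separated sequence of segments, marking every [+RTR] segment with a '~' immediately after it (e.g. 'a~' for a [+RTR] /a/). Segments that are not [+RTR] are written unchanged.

From /ṣ/ at 10 rightward: 11 /a/ → [+RTR]; 12 /e/ → [+RTR]; 13 /ṣ/ is itself a trigger — this domain ends here.
From /ṣ/ at 13 rightward: 14 /u/ → [+RTR]; 15 /d/ transparent; 16 /j/ blocks.
Targets with no active source: positions 3 9 stay [-emphatic].
[+RTR] positions on the surface: 10 11 12 13 14.

š g a š d g š j u ṣ~ a~ e~ ṣ~ u~ d j g j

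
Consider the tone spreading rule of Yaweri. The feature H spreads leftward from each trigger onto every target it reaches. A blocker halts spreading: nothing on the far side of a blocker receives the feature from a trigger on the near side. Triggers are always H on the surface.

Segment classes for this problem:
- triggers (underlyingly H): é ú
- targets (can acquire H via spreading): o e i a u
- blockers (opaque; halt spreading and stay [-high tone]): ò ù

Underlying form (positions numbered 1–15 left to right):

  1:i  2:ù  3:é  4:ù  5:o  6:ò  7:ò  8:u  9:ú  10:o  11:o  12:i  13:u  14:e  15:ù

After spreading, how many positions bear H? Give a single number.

From /é/ at 3 leftward: 2 /ù/ blocks.
From /ú/ at 9 leftward: 8 /u/ → H; 7 /ò/ blocks.
Targets with no active source: positions 1 5 10 11 12 13 14 stay [-high tone].
H positions on the surface: 3 8 9.

3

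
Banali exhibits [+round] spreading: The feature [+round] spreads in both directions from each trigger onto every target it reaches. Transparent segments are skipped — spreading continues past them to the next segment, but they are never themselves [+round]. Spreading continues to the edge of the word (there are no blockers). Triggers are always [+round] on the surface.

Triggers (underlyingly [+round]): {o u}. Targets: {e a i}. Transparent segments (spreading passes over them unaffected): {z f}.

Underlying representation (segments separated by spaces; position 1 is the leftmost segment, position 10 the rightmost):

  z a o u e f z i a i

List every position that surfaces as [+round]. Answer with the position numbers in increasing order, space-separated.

2 3 4 5 8 9 10

From /o/ at 3 rightward: 4 /u/ is itself a trigger — this domain ends here.
From /o/ at 3 leftward: 2 /a/ → [+round]; 1 /z/ transparent; word edge.
From /u/ at 4 rightward: 5 /e/ → [+round]; 6 /f/ transparent; 7 /z/ transparent; 8 /i/ → [+round]; 9 /a/ → [+round]; 10 /i/ → [+round]; word edge.
From /u/ at 4 leftward: 3 /o/ is itself a trigger — this domain ends here.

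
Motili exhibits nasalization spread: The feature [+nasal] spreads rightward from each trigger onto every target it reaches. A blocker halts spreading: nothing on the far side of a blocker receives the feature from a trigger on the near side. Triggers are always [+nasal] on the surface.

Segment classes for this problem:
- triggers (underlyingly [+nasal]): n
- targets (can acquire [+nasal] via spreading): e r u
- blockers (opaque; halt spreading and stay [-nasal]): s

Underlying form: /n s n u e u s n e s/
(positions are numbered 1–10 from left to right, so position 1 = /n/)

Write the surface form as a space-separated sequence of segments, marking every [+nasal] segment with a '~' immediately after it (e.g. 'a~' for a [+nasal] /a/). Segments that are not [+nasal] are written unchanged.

n~ s n~ u~ e~ u~ s n~ e~ s

From /n/ at 1 rightward: 2 /s/ blocks.
From /n/ at 3 rightward: 4 /u/ → [+nasal]; 5 /e/ → [+nasal]; 6 /u/ → [+nasal]; 7 /s/ blocks.
From /n/ at 8 rightward: 9 /e/ → [+nasal]; 10 /s/ blocks.
[+nasal] positions on the surface: 1 3 4 5 6 8 9.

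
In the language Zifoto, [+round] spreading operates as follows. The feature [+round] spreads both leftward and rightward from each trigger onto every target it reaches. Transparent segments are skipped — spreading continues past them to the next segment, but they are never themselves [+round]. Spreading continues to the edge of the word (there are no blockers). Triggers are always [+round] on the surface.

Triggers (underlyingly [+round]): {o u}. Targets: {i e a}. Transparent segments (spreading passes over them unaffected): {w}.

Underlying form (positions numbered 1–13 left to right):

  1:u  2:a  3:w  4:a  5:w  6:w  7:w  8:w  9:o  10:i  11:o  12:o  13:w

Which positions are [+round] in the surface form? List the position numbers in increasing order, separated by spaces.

1 2 4 9 10 11 12

From /u/ at 1 rightward: 2 /a/ → [+round]; 3 /w/ transparent; 4 /a/ → [+round]; 5 /w/ transparent; 6 /w/ transparent; 7 /w/ transparent; 8 /w/ transparent; 9 /o/ is itself a trigger — this domain ends here.
From /u/ at 1 leftward: word edge.
From /o/ at 9 rightward: 10 /i/ → [+round]; 11 /o/ is itself a trigger — this domain ends here.
From /o/ at 9 leftward: 8 /w/ transparent; 7 /w/ transparent; 6 /w/ transparent; 5 /w/ transparent; 4 /a/ → [+round]; 3 /w/ transparent; 2 /a/ → [+round]; 1 /u/ is itself a trigger — this domain ends here.
From /o/ at 11 rightward: 12 /o/ is itself a trigger — this domain ends here.
From /o/ at 11 leftward: 10 /i/ → [+round]; 9 /o/ is itself a trigger — this domain ends here.
From /o/ at 12 rightward: 13 /w/ transparent; word edge.
From /o/ at 12 leftward: 11 /o/ is itself a trigger — this domain ends here.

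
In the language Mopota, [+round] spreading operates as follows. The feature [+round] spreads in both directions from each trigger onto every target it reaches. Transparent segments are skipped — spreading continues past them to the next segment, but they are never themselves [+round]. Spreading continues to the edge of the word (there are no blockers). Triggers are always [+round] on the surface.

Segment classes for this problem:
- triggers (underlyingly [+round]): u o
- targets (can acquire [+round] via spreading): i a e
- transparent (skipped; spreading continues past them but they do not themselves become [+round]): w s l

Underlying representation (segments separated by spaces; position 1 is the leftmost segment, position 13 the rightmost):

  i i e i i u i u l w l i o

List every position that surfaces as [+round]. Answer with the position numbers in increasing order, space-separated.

1 2 3 4 5 6 7 8 12 13

From /u/ at 6 rightward: 7 /i/ → [+round]; 8 /u/ is itself a trigger — this domain ends here.
From /u/ at 6 leftward: 5 /i/ → [+round]; 4 /i/ → [+round]; 3 /e/ → [+round]; 2 /i/ → [+round]; 1 /i/ → [+round]; word edge.
From /u/ at 8 rightward: 9 /l/ transparent; 10 /w/ transparent; 11 /l/ transparent; 12 /i/ → [+round]; 13 /o/ is itself a trigger — this domain ends here.
From /u/ at 8 leftward: 7 /i/ → [+round]; 6 /u/ is itself a trigger — this domain ends here.
From /o/ at 13 rightward: word edge.
From /o/ at 13 leftward: 12 /i/ → [+round]; 11 /l/ transparent; 10 /w/ transparent; 9 /l/ transparent; 8 /u/ is itself a trigger — this domain ends here.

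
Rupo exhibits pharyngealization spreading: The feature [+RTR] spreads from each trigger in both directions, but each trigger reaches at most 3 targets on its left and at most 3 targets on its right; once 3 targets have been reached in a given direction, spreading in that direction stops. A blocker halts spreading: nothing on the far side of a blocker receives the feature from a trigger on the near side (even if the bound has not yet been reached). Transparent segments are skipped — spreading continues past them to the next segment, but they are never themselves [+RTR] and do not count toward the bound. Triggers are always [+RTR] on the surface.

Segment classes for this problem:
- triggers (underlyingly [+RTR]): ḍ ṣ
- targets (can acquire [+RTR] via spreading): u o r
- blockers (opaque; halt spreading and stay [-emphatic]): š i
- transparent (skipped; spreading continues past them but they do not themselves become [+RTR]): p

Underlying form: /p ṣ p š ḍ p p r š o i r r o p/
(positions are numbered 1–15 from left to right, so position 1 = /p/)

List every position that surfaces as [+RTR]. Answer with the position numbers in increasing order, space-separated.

From /ṣ/ at 2 rightward: 3 /p/ transparent; 4 /š/ blocks.
From /ṣ/ at 2 leftward: 1 /p/ transparent; word edge.
From /ḍ/ at 5 rightward: 6 /p/ transparent; 7 /p/ transparent; 8 /r/ → [+RTR]; 9 /š/ blocks.
From /ḍ/ at 5 leftward: 4 /š/ blocks.
Targets with no active source: positions 10 12 13 14 stay [-emphatic].

2 5 8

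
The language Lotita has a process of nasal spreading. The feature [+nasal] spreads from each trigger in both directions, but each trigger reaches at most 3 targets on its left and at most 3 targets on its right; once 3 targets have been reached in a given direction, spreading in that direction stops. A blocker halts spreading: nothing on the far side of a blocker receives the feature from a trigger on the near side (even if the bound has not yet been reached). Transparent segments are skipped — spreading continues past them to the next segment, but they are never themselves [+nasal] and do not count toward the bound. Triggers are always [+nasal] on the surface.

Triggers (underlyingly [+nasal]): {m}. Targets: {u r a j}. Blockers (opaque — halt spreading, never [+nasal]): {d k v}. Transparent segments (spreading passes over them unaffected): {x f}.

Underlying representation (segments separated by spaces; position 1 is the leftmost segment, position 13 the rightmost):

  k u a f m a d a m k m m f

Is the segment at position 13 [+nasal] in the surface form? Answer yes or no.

no

From /m/ at 5 rightward: 6 /a/ → [+nasal]; 7 /d/ blocks.
From /m/ at 5 leftward: 4 /f/ transparent; 3 /a/ → [+nasal]; 2 /u/ → [+nasal]; 1 /k/ blocks.
From /m/ at 9 rightward: 10 /k/ blocks.
From /m/ at 9 leftward: 8 /a/ → [+nasal]; 7 /d/ blocks.
From /m/ at 11 rightward: 12 /m/ is itself a trigger — this domain ends here.
From /m/ at 11 leftward: 10 /k/ blocks.
From /m/ at 12 rightward: 13 /f/ transparent; word edge.
From /m/ at 12 leftward: 11 /m/ is itself a trigger — this domain ends here.
[+nasal] positions on the surface: 2 3 5 6 8 9 11 12.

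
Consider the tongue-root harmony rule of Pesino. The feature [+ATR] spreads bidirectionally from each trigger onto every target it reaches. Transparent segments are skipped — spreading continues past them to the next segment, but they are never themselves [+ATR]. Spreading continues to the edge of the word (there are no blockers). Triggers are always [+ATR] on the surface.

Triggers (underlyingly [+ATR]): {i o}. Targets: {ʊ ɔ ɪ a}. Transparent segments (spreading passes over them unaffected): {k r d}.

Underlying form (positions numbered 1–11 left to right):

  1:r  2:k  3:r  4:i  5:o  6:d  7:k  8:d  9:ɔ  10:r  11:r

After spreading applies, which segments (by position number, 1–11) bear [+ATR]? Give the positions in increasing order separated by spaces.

4 5 9

From /i/ at 4 rightward: 5 /o/ is itself a trigger — this domain ends here.
From /i/ at 4 leftward: 3 /r/ transparent; 2 /k/ transparent; 1 /r/ transparent; word edge.
From /o/ at 5 rightward: 6 /d/ transparent; 7 /k/ transparent; 8 /d/ transparent; 9 /ɔ/ → [+ATR]; 10 /r/ transparent; 11 /r/ transparent; word edge.
From /o/ at 5 leftward: 4 /i/ is itself a trigger — this domain ends here.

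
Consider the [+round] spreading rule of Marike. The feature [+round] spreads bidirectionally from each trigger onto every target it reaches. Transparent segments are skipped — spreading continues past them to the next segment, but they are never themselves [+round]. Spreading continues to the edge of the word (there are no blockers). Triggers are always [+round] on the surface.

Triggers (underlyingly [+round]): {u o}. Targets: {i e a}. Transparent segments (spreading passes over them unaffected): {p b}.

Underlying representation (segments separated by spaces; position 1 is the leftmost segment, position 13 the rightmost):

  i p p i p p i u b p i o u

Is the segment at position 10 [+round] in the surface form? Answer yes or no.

no

From /u/ at 8 rightward: 9 /b/ transparent; 10 /p/ transparent; 11 /i/ → [+round]; 12 /o/ is itself a trigger — this domain ends here.
From /u/ at 8 leftward: 7 /i/ → [+round]; 6 /p/ transparent; 5 /p/ transparent; 4 /i/ → [+round]; 3 /p/ transparent; 2 /p/ transparent; 1 /i/ → [+round]; word edge.
From /o/ at 12 rightward: 13 /u/ is itself a trigger — this domain ends here.
From /o/ at 12 leftward: 11 /i/ → [+round]; 10 /p/ transparent; 9 /b/ transparent; 8 /u/ is itself a trigger — this domain ends here.
From /u/ at 13 rightward: word edge.
From /u/ at 13 leftward: 12 /o/ is itself a trigger — this domain ends here.
[+round] positions on the surface: 1 4 7 8 11 12 13.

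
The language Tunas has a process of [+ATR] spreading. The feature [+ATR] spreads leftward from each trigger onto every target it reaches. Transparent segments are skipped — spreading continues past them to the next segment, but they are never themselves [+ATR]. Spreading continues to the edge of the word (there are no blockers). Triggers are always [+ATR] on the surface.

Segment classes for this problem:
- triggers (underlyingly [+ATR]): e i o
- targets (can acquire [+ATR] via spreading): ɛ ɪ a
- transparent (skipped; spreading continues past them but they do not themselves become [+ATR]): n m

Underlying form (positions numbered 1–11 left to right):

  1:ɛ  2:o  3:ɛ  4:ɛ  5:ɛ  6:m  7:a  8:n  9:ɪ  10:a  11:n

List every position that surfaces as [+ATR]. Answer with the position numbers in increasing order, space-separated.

1 2

From /o/ at 2 leftward: 1 /ɛ/ → [+ATR]; word edge.
Targets with no active source: positions 3 4 5 7 9 10 stay [-ATR].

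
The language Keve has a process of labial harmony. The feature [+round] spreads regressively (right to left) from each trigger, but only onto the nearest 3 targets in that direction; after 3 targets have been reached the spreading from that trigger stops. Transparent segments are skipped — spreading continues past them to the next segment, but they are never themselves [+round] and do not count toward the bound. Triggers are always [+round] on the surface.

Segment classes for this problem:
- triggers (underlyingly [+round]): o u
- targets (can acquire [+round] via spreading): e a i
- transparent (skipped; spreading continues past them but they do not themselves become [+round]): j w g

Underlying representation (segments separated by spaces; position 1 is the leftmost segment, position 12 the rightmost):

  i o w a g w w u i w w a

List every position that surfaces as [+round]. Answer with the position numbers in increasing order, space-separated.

From /o/ at 2 leftward: 1 /i/ → [+round]; word edge.
From /u/ at 8 leftward: 7 /w/ transparent; 6 /w/ transparent; 5 /g/ transparent; 4 /a/ → [+round]; 3 /w/ transparent; 2 /o/ is itself a trigger — this domain ends here.
Targets with no active source: positions 9 12 stay [-round].

1 2 4 8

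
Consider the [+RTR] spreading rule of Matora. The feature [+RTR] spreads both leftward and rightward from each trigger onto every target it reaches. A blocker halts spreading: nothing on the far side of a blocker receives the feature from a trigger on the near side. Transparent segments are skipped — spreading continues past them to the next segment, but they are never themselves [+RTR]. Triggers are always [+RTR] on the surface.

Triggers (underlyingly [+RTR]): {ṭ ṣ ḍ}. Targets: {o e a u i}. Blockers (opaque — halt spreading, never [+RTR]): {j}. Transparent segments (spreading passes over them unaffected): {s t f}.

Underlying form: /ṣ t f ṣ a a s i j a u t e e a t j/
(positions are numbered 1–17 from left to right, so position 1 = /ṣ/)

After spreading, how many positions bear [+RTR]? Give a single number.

5

From /ṣ/ at 1 rightward: 2 /t/ transparent; 3 /f/ transparent; 4 /ṣ/ is itself a trigger — this domain ends here.
From /ṣ/ at 1 leftward: word edge.
From /ṣ/ at 4 rightward: 5 /a/ → [+RTR]; 6 /a/ → [+RTR]; 7 /s/ transparent; 8 /i/ → [+RTR]; 9 /j/ blocks.
From /ṣ/ at 4 leftward: 3 /f/ transparent; 2 /t/ transparent; 1 /ṣ/ is itself a trigger — this domain ends here.
Targets with no active source: positions 10 11 13 14 15 stay [-emphatic].
[+RTR] positions on the surface: 1 4 5 6 8.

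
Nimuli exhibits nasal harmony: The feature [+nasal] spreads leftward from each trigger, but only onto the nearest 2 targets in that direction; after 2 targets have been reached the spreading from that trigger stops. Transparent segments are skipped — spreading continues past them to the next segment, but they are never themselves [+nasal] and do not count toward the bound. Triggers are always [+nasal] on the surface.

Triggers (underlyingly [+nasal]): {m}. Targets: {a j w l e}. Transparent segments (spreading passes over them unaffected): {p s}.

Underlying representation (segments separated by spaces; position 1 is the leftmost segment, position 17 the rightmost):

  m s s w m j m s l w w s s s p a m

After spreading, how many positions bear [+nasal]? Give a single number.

8

From /m/ at 1 leftward: word edge.
From /m/ at 5 leftward: 4 /w/ → [+nasal]; 3 /s/ transparent; 2 /s/ transparent; 1 /m/ is itself a trigger — this domain ends here.
From /m/ at 7 leftward: 6 /j/ → [+nasal]; 5 /m/ is itself a trigger — this domain ends here.
From /m/ at 17 leftward: 16 /a/ → [+nasal]; 15 /p/ transparent; 14 /s/ transparent; 13 /s/ transparent; 12 /s/ transparent; 11 /w/ → [+nasal]; bound reached.
Targets with no active source: positions 9 10 stay [-nasal].
[+nasal] positions on the surface: 1 4 5 6 7 11 16 17.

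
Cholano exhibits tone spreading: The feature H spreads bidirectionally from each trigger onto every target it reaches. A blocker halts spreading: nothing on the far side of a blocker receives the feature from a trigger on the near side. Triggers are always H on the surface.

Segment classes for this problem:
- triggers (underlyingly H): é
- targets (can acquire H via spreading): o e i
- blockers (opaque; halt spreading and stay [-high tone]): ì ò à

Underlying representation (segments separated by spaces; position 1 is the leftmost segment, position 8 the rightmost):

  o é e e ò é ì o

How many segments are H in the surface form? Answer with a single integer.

5

From /é/ at 2 rightward: 3 /e/ → H; 4 /e/ → H; 5 /ò/ blocks.
From /é/ at 2 leftward: 1 /o/ → H; word edge.
From /é/ at 6 rightward: 7 /ì/ blocks.
From /é/ at 6 leftward: 5 /ò/ blocks.
Target with no active source: position 8 stays [-high tone].
H positions on the surface: 1 2 3 4 6.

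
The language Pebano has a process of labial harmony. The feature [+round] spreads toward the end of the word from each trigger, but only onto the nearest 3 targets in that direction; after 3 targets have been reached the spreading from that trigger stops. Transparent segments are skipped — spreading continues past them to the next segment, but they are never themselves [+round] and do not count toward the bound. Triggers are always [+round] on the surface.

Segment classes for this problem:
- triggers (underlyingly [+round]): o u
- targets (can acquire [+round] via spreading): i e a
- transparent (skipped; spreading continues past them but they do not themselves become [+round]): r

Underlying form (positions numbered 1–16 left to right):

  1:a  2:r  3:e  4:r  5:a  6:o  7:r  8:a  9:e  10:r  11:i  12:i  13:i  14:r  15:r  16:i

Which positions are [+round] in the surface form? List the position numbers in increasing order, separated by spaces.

From /o/ at 6 rightward: 7 /r/ transparent; 8 /a/ → [+round]; 9 /e/ → [+round]; 10 /r/ transparent; 11 /i/ → [+round]; bound reached.
Targets with no active source: positions 1 3 5 12 13 16 stay [-round].

6 8 9 11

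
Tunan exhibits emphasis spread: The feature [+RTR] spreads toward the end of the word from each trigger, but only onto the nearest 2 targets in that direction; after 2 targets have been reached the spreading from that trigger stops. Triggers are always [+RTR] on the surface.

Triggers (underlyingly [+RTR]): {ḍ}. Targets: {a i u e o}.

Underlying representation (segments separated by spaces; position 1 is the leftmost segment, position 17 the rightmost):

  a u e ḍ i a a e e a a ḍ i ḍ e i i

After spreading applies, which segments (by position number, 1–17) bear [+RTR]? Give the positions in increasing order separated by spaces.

4 5 6 12 13 14 15 16

From /ḍ/ at 4 rightward: 5 /i/ → [+RTR]; 6 /a/ → [+RTR]; bound reached.
From /ḍ/ at 12 rightward: 13 /i/ → [+RTR]; 14 /ḍ/ is itself a trigger — this domain ends here.
From /ḍ/ at 14 rightward: 15 /e/ → [+RTR]; 16 /i/ → [+RTR]; bound reached.
Targets with no active source: positions 1 2 3 7 8 9 10 11 17 stay [-emphatic].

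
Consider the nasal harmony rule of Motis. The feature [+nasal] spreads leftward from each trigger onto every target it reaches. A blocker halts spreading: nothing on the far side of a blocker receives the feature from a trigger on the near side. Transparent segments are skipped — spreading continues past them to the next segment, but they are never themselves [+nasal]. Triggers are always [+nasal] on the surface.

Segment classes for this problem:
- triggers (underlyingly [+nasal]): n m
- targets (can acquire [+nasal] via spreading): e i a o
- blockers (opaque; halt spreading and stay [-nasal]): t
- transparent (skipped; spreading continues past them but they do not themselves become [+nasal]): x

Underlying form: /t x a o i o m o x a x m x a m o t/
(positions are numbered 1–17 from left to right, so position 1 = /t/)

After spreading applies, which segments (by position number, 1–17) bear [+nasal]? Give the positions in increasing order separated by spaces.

3 4 5 6 7 8 10 12 14 15

From /m/ at 7 leftward: 6 /o/ → [+nasal]; 5 /i/ → [+nasal]; 4 /o/ → [+nasal]; 3 /a/ → [+nasal]; 2 /x/ transparent; 1 /t/ blocks.
From /m/ at 12 leftward: 11 /x/ transparent; 10 /a/ → [+nasal]; 9 /x/ transparent; 8 /o/ → [+nasal]; 7 /m/ is itself a trigger — this domain ends here.
From /m/ at 15 leftward: 14 /a/ → [+nasal]; 13 /x/ transparent; 12 /m/ is itself a trigger — this domain ends here.
Target with no active source: position 16 stays [-nasal].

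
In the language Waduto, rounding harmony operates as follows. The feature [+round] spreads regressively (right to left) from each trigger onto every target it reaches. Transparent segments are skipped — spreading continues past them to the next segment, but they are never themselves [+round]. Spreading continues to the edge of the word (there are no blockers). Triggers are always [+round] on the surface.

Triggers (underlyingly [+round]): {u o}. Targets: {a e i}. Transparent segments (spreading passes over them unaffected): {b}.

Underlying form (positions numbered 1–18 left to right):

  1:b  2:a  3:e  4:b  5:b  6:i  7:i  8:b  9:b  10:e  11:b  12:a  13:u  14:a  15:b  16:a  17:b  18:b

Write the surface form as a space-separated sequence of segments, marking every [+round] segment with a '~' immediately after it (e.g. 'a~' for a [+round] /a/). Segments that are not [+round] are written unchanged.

From /u/ at 13 leftward: 12 /a/ → [+round]; 11 /b/ transparent; 10 /e/ → [+round]; 9 /b/ transparent; 8 /b/ transparent; 7 /i/ → [+round]; 6 /i/ → [+round]; 5 /b/ transparent; 4 /b/ transparent; 3 /e/ → [+round]; 2 /a/ → [+round]; 1 /b/ transparent; word edge.
Targets with no active source: positions 14 16 stay [-round].
[+round] positions on the surface: 2 3 6 7 10 12 13.

b a~ e~ b b i~ i~ b b e~ b a~ u~ a b a b b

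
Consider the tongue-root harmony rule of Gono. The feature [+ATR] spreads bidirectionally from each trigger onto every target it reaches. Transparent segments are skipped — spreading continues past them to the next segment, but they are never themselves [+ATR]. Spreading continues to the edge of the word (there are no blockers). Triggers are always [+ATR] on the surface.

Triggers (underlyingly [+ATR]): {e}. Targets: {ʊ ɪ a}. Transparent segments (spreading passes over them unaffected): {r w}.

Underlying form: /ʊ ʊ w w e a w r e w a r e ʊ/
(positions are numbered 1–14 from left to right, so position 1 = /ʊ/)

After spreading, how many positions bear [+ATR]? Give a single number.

From /e/ at 5 rightward: 6 /a/ → [+ATR]; 7 /w/ transparent; 8 /r/ transparent; 9 /e/ is itself a trigger — this domain ends here.
From /e/ at 5 leftward: 4 /w/ transparent; 3 /w/ transparent; 2 /ʊ/ → [+ATR]; 1 /ʊ/ → [+ATR]; word edge.
From /e/ at 9 rightward: 10 /w/ transparent; 11 /a/ → [+ATR]; 12 /r/ transparent; 13 /e/ is itself a trigger — this domain ends here.
From /e/ at 9 leftward: 8 /r/ transparent; 7 /w/ transparent; 6 /a/ → [+ATR]; 5 /e/ is itself a trigger — this domain ends here.
From /e/ at 13 rightward: 14 /ʊ/ → [+ATR]; word edge.
From /e/ at 13 leftward: 12 /r/ transparent; 11 /a/ → [+ATR]; 10 /w/ transparent; 9 /e/ is itself a trigger — this domain ends here.
[+ATR] positions on the surface: 1 2 5 6 9 11 13 14.

8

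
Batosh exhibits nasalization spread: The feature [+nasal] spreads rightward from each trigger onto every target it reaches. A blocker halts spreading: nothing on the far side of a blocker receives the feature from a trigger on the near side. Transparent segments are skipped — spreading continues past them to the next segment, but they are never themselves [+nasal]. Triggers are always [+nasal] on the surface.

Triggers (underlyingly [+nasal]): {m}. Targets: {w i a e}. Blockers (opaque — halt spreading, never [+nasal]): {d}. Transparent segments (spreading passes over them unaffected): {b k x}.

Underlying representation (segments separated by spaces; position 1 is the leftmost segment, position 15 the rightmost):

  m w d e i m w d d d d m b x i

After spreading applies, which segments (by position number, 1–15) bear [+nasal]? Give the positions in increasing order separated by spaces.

1 2 6 7 12 15

From /m/ at 1 rightward: 2 /w/ → [+nasal]; 3 /d/ blocks.
From /m/ at 6 rightward: 7 /w/ → [+nasal]; 8 /d/ blocks.
From /m/ at 12 rightward: 13 /b/ transparent; 14 /x/ transparent; 15 /i/ → [+nasal]; word edge.
Targets with no active source: positions 4 5 stay [-nasal].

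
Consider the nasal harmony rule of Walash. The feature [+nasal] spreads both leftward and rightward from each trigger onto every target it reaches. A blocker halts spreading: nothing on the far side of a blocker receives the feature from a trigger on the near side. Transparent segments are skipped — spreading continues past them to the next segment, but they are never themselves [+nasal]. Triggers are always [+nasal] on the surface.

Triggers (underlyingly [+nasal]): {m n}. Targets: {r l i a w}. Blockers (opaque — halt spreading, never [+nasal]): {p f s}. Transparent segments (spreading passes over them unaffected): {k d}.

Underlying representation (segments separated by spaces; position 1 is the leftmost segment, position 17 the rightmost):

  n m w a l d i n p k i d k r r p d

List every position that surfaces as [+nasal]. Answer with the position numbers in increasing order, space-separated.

From /n/ at 1 rightward: 2 /m/ is itself a trigger — this domain ends here.
From /n/ at 1 leftward: word edge.
From /m/ at 2 rightward: 3 /w/ → [+nasal]; 4 /a/ → [+nasal]; 5 /l/ → [+nasal]; 6 /d/ transparent; 7 /i/ → [+nasal]; 8 /n/ is itself a trigger — this domain ends here.
From /m/ at 2 leftward: 1 /n/ is itself a trigger — this domain ends here.
From /n/ at 8 rightward: 9 /p/ blocks.
From /n/ at 8 leftward: 7 /i/ → [+nasal]; 6 /d/ transparent; 5 /l/ → [+nasal]; 4 /a/ → [+nasal]; 3 /w/ → [+nasal]; 2 /m/ is itself a trigger — this domain ends here.
Targets with no active source: positions 11 14 15 stay [-nasal].

1 2 3 4 5 7 8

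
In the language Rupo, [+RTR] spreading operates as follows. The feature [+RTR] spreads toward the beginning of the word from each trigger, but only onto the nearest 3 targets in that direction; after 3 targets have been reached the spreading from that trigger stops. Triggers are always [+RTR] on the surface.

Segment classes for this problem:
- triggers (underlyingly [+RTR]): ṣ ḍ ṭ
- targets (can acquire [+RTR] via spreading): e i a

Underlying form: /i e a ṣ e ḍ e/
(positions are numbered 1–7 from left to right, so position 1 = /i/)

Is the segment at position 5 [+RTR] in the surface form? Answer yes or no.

From /ṣ/ at 4 leftward: 3 /a/ → [+RTR]; 2 /e/ → [+RTR]; 1 /i/ → [+RTR]; bound reached.
From /ḍ/ at 6 leftward: 5 /e/ → [+RTR]; 4 /ṣ/ is itself a trigger — this domain ends here.
Target with no active source: position 7 stays [-emphatic].
[+RTR] positions on the surface: 1 2 3 4 5 6.

yes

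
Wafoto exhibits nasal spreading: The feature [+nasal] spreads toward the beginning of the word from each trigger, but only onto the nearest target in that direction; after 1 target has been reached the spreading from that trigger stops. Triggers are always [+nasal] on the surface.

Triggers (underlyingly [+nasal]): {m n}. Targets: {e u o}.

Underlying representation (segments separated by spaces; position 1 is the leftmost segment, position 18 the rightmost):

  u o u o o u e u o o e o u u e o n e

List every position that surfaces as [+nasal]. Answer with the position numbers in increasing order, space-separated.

16 17

From /n/ at 17 leftward: 16 /o/ → [+nasal]; bound reached.
Targets with no active source: positions 1 2 3 4 5 6 7 8 9 10 11 12 13 14 15 18 stay [-nasal].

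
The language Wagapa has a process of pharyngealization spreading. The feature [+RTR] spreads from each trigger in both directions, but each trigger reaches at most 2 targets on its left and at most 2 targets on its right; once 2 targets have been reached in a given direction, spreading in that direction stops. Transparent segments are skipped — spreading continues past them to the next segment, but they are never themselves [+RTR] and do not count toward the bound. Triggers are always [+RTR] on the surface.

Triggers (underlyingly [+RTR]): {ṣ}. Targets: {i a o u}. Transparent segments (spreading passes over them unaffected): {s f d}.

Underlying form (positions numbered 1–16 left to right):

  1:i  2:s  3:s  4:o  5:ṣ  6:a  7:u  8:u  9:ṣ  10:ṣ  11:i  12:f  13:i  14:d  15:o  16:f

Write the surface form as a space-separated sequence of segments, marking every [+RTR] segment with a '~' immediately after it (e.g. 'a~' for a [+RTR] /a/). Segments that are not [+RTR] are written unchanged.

i~ s s o~ ṣ~ a~ u~ u~ ṣ~ ṣ~ i~ f i~ d o f

From /ṣ/ at 5 rightward: 6 /a/ → [+RTR]; 7 /u/ → [+RTR]; bound reached.
From /ṣ/ at 5 leftward: 4 /o/ → [+RTR]; 3 /s/ transparent; 2 /s/ transparent; 1 /i/ → [+RTR]; bound reached.
From /ṣ/ at 9 rightward: 10 /ṣ/ is itself a trigger — this domain ends here.
From /ṣ/ at 9 leftward: 8 /u/ → [+RTR]; 7 /u/ → [+RTR]; bound reached.
From /ṣ/ at 10 rightward: 11 /i/ → [+RTR]; 12 /f/ transparent; 13 /i/ → [+RTR]; bound reached.
From /ṣ/ at 10 leftward: 9 /ṣ/ is itself a trigger — this domain ends here.
Target with no active source: position 15 stays [-emphatic].
[+RTR] positions on the surface: 1 4 5 6 7 8 9 10 11 13.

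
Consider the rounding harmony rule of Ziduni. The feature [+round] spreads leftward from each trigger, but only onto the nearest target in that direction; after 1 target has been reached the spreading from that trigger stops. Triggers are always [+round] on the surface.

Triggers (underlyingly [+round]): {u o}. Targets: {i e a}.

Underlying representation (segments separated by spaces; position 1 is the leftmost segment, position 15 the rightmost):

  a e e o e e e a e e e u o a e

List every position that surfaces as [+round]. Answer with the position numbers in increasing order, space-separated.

From /o/ at 4 leftward: 3 /e/ → [+round]; bound reached.
From /u/ at 12 leftward: 11 /e/ → [+round]; bound reached.
From /o/ at 13 leftward: 12 /u/ is itself a trigger — this domain ends here.
Targets with no active source: positions 1 2 5 6 7 8 9 10 14 15 stay [-round].

3 4 11 12 13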